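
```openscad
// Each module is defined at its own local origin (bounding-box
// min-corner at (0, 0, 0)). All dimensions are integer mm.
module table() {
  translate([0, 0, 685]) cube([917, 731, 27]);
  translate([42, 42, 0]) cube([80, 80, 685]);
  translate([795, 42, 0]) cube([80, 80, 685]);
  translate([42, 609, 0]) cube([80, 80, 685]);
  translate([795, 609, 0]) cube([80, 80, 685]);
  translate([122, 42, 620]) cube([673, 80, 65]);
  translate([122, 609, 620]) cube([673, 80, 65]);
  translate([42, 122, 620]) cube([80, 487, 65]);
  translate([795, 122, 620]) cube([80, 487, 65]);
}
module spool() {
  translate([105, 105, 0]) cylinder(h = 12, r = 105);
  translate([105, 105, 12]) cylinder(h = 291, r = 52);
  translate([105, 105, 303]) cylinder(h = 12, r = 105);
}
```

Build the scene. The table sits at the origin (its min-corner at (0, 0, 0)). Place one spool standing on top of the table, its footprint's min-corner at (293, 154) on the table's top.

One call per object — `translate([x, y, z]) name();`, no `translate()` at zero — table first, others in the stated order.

table();
translate([293, 154, 712]) spool();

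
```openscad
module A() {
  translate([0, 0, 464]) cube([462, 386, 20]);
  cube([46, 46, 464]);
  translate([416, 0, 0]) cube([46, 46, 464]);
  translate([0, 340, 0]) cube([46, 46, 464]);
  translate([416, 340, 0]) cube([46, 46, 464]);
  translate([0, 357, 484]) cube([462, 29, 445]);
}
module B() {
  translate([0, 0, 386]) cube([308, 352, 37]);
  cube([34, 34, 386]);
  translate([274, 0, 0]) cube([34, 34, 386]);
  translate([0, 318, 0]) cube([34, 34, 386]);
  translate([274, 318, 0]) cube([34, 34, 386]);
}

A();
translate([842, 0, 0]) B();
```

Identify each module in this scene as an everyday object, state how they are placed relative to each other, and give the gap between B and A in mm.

A is a chair. B is a stool. The stool is on the floor beside the chair on its +x side. The gap between the stool and the chair is 380 mm.

The stool's nearest face is 380 mm from the chair's +x face.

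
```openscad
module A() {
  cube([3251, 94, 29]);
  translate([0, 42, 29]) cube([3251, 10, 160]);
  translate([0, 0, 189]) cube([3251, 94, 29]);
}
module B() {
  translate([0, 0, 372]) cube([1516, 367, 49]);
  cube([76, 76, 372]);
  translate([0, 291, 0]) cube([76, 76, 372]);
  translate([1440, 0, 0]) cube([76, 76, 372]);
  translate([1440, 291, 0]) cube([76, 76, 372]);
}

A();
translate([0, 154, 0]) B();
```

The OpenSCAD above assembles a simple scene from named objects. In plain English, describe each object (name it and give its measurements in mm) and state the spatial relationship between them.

A is an I-beam lying along x, 3251 mm long. Overall section height 218 mm. Two flanges 94 mm wide (y) and 29 mm thick, one on the floor and one at the top; a web 10 mm thick runs between them, centred on the flange width.

B is a long wooden bench with a 1516 mm (x) × 367 mm (y) seat, 49 mm thick, its top surface 421 mm above the floor. Four 76 mm square legs at the seat corners, flush with the edges, run from z = 0 to the seat underside.

The bench is on the floor beside the I-beam on its +y side.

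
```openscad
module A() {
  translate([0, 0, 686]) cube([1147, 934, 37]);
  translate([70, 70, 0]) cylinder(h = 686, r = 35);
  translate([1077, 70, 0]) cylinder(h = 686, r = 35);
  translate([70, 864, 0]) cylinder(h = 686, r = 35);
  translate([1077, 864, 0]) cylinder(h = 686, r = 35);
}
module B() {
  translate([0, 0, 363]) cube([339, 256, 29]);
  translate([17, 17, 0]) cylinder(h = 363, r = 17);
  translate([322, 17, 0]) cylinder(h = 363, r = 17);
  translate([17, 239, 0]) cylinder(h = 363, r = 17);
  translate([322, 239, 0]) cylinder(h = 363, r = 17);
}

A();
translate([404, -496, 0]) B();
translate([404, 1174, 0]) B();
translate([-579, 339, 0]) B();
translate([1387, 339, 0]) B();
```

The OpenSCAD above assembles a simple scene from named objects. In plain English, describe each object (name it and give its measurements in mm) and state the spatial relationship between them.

A is a rectangular dining table. The top is 1147×934×37 mm with its upper surface at z = 723 mm. It stands on four round legs of 70 mm diameter, each leg's bounding box inset 35 mm from the nearest pair of top edges, running from the floor to the underside of the top.

B is a four-legged stool. The seat is a 339×256×29 mm slab whose top surface is at z = 392 mm; four round legs, each 34 mm in diameter, run from the floor (z = 0) to the underside of the seat, each leg's axis is inset half a diameter from the nearest pair of seat edges (so the leg's bounding box is flush with the corner).

Four stools sit around the table at the −y, +y, −x, +x sides.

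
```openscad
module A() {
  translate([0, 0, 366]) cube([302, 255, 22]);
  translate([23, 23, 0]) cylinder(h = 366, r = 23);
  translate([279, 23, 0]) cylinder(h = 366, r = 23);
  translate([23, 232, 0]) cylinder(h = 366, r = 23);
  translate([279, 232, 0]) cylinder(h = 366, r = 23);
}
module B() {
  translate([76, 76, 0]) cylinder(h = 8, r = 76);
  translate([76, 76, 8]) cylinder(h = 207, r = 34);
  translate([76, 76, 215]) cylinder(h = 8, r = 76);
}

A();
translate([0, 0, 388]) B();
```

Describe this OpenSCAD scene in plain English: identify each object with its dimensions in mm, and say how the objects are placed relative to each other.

A is a simple wooden stool: a rectangular seat 302 mm (x) by 255 mm (y), 22 mm thick, top face at z = 388 mm, on four round legs, each 46 mm in diameter. The legs rest on z = 0, each leg's axis is inset half a diameter from the nearest pair of seat edges (so the leg's bounding box is flush with the corner).

B is a spool: two coaxial disc flanges of radius 76 mm and thickness 8 mm, joined by a core cylinder of radius 34 mm and height 207 mm. The lower flange rests on z = 0 and the three cylinders share a vertical axis.

The spool is on top of the stool.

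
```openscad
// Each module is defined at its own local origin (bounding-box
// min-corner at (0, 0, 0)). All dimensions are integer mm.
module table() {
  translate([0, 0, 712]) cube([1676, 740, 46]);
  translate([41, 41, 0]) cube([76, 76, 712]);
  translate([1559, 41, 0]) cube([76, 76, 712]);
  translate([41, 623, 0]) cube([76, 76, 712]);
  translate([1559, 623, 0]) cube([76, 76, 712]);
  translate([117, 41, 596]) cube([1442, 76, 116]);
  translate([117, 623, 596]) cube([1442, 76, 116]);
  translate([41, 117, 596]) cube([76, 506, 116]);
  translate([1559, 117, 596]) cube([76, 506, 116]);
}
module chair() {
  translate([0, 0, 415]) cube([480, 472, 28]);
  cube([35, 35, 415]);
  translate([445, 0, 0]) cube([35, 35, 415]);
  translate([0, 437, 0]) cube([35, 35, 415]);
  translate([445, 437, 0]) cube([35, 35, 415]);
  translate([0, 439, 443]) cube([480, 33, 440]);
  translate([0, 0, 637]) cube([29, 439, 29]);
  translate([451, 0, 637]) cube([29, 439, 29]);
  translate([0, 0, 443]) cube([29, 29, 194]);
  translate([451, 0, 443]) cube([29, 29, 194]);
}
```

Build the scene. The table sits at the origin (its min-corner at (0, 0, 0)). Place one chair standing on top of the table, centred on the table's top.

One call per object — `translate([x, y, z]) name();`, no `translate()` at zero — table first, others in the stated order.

table();
translate([598, 134, 758]) chair();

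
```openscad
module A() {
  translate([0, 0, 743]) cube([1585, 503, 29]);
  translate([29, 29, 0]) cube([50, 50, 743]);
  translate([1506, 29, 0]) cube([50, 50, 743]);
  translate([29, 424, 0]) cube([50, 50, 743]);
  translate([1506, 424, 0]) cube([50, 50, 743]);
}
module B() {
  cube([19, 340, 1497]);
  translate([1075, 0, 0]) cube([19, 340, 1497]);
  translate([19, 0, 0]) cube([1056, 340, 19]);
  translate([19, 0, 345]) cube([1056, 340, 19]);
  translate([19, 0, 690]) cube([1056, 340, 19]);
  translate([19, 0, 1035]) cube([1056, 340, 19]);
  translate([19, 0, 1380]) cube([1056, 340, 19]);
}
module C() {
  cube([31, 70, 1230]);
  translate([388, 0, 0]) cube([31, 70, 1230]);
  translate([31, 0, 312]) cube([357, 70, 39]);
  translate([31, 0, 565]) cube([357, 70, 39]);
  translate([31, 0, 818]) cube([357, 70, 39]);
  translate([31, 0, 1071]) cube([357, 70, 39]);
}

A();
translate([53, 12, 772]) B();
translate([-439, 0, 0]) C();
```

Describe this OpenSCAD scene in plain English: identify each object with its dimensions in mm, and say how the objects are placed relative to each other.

A is a rectangular dining table. The top is 1585×503×29 mm with its upper surface at z = 772 mm. It stands on four 50×50 mm square legs, each inset 29 mm from the nearest pair of top edges, running from the floor to the underside of the top.

B is a bookshelf 1094 mm wide overall, 340 mm deep and 1497 mm tall. The two sides are 19 mm thick vertical panels. 5 horizontal shelves of 19 mm thickness span between the inner faces of the sides; the lowest shelf sits on the floor and shelves are stacked with a clear vertical gap of 326 mm between each pair.

C is a wooden ladder with two side rails of 31×70 mm section and 1230 mm height, set 419 mm apart overall. Between them run 4 rectangular rungs (70 mm deep, 39 mm thick), front faces flush with the rails' −y face. The bottom of the first rung is 312 mm above the floor and each subsequent rung is 253 mm higher than the one below.

The bookshelf is on top of the table. The ladder is on the floor beside the table on its −x side.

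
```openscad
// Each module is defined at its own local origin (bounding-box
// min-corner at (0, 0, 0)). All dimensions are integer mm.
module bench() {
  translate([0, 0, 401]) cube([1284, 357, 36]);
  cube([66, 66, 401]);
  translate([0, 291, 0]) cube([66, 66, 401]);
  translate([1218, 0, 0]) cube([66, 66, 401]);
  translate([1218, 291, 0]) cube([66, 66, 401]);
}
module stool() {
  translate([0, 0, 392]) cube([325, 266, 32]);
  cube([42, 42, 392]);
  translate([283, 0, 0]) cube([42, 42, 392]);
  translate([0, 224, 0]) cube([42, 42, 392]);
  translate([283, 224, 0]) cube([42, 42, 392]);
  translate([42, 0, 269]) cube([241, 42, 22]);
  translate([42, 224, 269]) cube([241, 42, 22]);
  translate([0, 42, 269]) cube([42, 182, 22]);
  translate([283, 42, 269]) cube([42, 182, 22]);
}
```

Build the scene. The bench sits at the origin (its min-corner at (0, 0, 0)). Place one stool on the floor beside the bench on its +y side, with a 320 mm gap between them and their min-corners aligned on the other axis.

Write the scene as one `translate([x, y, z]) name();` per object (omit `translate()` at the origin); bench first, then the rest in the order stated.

bench();
translate([0, 677, 0]) stool();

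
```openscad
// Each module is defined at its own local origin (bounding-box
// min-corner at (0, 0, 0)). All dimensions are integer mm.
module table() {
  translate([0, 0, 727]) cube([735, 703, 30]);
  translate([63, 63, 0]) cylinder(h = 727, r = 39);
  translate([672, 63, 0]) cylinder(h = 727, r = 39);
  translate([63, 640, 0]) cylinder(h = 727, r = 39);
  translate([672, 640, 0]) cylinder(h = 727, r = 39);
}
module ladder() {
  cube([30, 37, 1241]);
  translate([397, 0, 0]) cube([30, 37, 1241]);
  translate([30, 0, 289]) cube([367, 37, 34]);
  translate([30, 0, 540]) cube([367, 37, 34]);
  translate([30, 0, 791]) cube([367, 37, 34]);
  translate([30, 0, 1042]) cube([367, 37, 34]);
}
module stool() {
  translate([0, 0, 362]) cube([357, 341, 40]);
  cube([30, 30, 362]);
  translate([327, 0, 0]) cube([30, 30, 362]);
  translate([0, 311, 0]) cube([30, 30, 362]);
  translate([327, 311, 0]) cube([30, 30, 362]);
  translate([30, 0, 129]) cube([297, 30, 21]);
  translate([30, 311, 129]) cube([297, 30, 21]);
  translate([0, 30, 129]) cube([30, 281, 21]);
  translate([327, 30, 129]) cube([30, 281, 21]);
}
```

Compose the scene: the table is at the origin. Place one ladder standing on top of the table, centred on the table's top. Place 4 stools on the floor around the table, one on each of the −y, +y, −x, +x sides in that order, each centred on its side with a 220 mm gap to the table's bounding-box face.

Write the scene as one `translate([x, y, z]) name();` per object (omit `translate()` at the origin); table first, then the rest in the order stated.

table();
translate([154, 333, 757]) ladder();
translate([189, -561, 0]) stool();
translate([189, 923, 0]) stool();
translate([-577, 181, 0]) stool();
translate([955, 181, 0]) stool();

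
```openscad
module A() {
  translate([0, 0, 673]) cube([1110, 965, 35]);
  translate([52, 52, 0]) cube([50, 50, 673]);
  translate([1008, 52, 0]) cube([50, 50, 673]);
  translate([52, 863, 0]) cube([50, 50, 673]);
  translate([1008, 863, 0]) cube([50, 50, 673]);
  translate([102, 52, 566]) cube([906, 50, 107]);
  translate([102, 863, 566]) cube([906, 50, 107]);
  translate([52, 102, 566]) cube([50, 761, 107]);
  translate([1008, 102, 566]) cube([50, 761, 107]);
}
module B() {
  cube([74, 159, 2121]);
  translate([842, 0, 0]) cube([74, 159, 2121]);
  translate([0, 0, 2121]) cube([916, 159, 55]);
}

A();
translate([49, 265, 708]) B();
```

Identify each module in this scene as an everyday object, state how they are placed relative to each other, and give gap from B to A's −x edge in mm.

A is a table. B is a door frame. The door frame is on top of the table. The gap from the door frame to the table's −x edge is 49 mm.

The door frame's min-x is at 49; the table's min-x is 0; gap = 49 mm.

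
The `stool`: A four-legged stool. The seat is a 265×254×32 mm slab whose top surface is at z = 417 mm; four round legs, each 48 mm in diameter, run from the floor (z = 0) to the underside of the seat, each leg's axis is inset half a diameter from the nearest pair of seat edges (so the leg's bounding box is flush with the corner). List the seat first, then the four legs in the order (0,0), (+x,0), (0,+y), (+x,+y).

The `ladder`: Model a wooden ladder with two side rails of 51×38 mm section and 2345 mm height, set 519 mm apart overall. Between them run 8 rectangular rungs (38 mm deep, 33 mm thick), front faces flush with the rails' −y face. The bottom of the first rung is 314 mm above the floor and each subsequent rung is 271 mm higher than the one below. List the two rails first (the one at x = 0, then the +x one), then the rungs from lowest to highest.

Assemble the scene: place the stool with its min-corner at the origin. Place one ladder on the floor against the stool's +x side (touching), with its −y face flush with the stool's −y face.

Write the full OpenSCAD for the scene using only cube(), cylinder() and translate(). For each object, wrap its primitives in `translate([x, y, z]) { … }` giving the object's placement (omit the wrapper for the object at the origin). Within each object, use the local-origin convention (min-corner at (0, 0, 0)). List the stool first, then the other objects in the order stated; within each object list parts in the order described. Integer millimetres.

translate([0, 0, 385]) cube([265, 254, 32]);
translate([24, 24, 0]) cylinder(h = 385, r = 24);
translate([241, 24, 0]) cylinder(h = 385, r = 24);
translate([24, 230, 0]) cylinder(h = 385, r = 24);
translate([241, 230, 0]) cylinder(h = 385, r = 24);
translate([265, 0, 0]) {
  cube([51, 38, 2345]);
  translate([468, 0, 0]) cube([51, 38, 2345]);
  translate([51, 0, 314]) cube([417, 38, 33]);
  translate([51, 0, 585]) cube([417, 38, 33]);
  translate([51, 0, 856]) cube([417, 38, 33]);
  translate([51, 0, 1127]) cube([417, 38, 33]);
  translate([51, 0, 1398]) cube([417, 38, 33]);
  translate([51, 0, 1669]) cube([417, 38, 33]);
  translate([51, 0, 1940]) cube([417, 38, 33]);
  translate([51, 0, 2211]) cube([417, 38, 33]);
}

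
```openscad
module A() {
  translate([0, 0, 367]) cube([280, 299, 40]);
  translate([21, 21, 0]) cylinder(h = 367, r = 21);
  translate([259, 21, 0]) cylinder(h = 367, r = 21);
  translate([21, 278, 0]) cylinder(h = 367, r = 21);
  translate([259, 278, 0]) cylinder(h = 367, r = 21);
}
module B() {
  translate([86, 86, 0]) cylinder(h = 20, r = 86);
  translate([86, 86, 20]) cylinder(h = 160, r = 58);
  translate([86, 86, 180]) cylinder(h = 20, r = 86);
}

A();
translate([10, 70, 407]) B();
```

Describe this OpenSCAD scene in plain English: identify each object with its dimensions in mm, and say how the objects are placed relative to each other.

A is a four-legged stool. The seat is 280×299 mm, 40 mm thick, top at z = 407 mm. It stands on four round legs, each 42 mm in diameter, from z = 0 to the seat underside, each leg's axis is inset half a diameter from the nearest pair of seat edges (so the leg's bounding box is flush with the corner).

B is a spool: two coaxial disc flanges of radius 86 mm and thickness 20 mm, joined by a core cylinder of radius 58 mm and height 160 mm. The lower flange rests on z = 0 and the three cylinders share a vertical axis.

The spool is on top of the stool.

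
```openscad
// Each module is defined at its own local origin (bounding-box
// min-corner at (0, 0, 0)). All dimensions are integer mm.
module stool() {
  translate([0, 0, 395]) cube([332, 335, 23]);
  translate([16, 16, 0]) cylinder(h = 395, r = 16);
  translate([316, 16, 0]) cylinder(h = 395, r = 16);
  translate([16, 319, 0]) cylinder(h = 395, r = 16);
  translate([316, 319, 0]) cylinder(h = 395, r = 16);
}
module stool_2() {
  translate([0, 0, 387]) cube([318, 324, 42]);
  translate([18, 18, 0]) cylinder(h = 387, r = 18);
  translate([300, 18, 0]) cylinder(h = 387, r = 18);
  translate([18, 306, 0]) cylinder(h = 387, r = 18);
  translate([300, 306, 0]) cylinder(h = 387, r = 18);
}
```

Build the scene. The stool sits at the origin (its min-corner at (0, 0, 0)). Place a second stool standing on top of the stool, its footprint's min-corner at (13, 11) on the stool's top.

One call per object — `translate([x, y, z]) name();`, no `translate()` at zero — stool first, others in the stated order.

stool();
translate([13, 11, 418]) stool_2();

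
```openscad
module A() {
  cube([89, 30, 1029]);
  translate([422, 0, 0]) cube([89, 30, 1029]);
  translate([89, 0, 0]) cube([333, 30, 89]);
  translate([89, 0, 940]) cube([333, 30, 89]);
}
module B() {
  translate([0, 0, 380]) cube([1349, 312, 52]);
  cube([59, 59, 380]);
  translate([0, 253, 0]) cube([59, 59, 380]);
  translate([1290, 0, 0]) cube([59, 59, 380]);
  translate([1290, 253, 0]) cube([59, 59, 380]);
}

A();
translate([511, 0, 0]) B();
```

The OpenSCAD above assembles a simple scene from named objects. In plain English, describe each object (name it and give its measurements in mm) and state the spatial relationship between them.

A is a picture frame with a 333×851 mm rectangular opening (x by z) and a uniform 89 mm border on every side. Frame depth is 30 mm along y. It is built from two vertical stiles running the full outside height and two horizontal rails spanning the gap between the stiles.

B is a bench: a 1349×312 mm seat slab, 52 mm thick, top at z = 432 mm, on four 59×59 mm square legs flush with the seat corners and standing on z = 0.

The bench is against the picture frame's +x side, with their −y faces flush.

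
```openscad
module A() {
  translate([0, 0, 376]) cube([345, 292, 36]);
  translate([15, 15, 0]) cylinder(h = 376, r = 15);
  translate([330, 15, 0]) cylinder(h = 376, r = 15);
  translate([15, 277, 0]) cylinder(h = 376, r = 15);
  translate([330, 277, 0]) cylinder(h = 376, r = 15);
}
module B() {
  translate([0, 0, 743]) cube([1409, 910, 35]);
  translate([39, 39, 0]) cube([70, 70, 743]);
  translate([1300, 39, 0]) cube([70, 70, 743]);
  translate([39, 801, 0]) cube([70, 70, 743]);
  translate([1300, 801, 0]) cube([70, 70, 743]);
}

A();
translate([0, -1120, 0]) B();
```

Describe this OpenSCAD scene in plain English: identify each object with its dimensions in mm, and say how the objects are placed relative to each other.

A is a four-legged stool. The seat is a 345×292×36 mm slab whose top surface is at z = 412 mm; four round legs, each 30 mm in diameter, run from the floor (z = 0) to the underside of the seat, each leg's axis is inset half a diameter from the nearest pair of seat edges (so the leg's bounding box is flush with the corner).

B is a table: top 1409 mm (x) × 910 mm (y), 35 mm thick, upper face at z = 778 mm, on four 70×70 mm square legs, each inset 39 mm from the nearest pair of top edges, running from z = 0 to the bottom of the top.

The table is on the floor beside the stool on its −y side.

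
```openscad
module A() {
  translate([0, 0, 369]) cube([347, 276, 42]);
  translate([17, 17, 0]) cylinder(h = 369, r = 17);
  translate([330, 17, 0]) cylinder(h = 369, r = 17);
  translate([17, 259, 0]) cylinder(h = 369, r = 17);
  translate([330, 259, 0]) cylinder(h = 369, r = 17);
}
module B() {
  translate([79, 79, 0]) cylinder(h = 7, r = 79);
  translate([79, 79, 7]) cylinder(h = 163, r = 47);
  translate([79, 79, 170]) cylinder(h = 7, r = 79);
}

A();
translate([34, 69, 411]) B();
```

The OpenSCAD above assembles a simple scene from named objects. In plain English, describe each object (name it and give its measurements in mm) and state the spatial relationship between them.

A is a four-legged stool. The seat is a 347×276×42 mm slab whose top surface is at z = 411 mm; four round legs, each 34 mm in diameter, run from the floor (z = 0) to the underside of the seat, each leg's axis is inset half a diameter from the nearest pair of seat edges (so the leg's bounding box is flush with the corner).

B is a spool: two coaxial disc flanges of radius 79 mm and thickness 7 mm, joined by a core cylinder of radius 47 mm and height 163 mm. The lower flange rests on z = 0 and the three cylinders share a vertical axis.

The spool is on top of the stool.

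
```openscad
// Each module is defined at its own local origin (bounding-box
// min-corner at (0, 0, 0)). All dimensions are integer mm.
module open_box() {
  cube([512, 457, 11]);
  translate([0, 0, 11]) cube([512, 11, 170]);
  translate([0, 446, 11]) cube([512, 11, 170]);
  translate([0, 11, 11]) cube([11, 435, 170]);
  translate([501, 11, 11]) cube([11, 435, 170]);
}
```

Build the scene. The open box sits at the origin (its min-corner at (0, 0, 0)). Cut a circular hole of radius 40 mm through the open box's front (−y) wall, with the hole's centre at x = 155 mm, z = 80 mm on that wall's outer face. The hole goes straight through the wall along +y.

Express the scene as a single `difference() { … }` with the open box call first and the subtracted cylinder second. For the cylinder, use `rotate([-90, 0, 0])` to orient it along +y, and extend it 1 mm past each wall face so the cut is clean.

difference() {
  open_box();
  translate([155, -1, 80]) rotate([-90, 0, 0]) cylinder(h = 13, r = 40);
}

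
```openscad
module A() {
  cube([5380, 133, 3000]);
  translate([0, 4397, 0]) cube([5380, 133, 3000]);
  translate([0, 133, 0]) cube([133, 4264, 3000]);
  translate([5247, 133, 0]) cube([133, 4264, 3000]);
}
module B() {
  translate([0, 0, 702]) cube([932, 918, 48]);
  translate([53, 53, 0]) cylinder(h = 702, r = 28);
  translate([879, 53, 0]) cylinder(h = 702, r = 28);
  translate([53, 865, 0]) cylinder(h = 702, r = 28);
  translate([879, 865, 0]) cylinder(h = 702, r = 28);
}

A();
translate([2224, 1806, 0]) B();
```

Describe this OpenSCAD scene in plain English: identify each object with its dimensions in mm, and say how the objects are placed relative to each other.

A is a box-shaped house frame (walls only): outside footprint 5380×4530 mm, wall height 3000 mm, wall thickness 133 mm. The two y-facing walls run the full x-width; the two x-facing walls fit between the inner faces of the y-facing walls.

B is a table: top 932 mm (x) × 918 mm (y), 48 mm thick, upper face at z = 750 mm, on four round legs of 56 mm diameter, each leg's bounding box inset 25 mm from the nearest pair of top edges, running from z = 0 to the bottom of the top.

The table sits inside the house frame, centred.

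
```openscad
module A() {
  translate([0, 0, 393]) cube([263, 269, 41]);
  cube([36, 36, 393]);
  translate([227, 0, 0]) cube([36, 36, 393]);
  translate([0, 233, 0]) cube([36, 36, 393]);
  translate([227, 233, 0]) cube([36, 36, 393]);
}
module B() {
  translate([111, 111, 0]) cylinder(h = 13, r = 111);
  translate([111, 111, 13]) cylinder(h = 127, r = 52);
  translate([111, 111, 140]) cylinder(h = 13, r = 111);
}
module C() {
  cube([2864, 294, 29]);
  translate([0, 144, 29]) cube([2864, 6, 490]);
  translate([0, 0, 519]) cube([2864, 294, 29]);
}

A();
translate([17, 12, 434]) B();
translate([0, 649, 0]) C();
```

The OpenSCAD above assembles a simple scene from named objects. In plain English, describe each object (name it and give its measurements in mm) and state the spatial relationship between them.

A is a four-legged stool. The seat is 263×269 mm, 41 mm thick, top at z = 434 mm. It stands on four square legs, each 36×36 mm in cross-section, from z = 0 to the seat underside, each flush with a corner of the seat.

B is a spool: two coaxial disc flanges of radius 111 mm and thickness 13 mm, joined by a core cylinder of radius 52 mm and height 127 mm. The lower flange rests on z = 0 and the three cylinders share a vertical axis.

C is an I-beam lying along x, 2864 mm long. Overall section height 548 mm. Two flanges 294 mm wide (y) and 29 mm thick, one on the floor and one at the top; a web 6 mm thick runs between them, centred on the flange width.

The spool is on top of the stool. The I-beam is on the floor beside the stool on its +y side.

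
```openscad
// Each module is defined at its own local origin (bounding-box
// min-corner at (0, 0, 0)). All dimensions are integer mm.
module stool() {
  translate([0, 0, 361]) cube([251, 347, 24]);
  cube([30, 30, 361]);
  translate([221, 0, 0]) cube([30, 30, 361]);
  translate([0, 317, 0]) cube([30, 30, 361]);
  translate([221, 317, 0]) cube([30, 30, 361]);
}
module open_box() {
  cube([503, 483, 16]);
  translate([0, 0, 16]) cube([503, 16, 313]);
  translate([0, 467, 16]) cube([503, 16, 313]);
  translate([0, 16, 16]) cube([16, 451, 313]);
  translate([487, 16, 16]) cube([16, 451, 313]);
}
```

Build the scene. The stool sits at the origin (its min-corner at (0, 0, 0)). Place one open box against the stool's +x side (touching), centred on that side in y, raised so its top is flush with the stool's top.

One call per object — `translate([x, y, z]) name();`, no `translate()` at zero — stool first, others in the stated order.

stool();
translate([251, -68, 56]) open_box();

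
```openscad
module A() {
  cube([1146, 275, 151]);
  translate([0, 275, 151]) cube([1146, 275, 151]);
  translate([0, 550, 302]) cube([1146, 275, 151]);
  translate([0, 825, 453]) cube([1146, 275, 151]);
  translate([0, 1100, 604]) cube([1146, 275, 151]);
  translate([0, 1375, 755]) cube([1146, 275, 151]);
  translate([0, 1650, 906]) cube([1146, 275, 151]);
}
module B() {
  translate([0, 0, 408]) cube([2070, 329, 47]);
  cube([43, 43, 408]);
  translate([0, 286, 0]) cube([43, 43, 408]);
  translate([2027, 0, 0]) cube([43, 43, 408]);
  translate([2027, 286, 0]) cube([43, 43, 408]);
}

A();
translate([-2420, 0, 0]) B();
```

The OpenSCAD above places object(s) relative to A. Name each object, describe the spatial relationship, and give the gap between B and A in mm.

A is a staircase. B is a bench. The bench is on the floor beside the staircase on its −x side. The gap between the bench and the staircase is 350 mm.

The bench's nearest face is 350 mm from the staircase's −x face.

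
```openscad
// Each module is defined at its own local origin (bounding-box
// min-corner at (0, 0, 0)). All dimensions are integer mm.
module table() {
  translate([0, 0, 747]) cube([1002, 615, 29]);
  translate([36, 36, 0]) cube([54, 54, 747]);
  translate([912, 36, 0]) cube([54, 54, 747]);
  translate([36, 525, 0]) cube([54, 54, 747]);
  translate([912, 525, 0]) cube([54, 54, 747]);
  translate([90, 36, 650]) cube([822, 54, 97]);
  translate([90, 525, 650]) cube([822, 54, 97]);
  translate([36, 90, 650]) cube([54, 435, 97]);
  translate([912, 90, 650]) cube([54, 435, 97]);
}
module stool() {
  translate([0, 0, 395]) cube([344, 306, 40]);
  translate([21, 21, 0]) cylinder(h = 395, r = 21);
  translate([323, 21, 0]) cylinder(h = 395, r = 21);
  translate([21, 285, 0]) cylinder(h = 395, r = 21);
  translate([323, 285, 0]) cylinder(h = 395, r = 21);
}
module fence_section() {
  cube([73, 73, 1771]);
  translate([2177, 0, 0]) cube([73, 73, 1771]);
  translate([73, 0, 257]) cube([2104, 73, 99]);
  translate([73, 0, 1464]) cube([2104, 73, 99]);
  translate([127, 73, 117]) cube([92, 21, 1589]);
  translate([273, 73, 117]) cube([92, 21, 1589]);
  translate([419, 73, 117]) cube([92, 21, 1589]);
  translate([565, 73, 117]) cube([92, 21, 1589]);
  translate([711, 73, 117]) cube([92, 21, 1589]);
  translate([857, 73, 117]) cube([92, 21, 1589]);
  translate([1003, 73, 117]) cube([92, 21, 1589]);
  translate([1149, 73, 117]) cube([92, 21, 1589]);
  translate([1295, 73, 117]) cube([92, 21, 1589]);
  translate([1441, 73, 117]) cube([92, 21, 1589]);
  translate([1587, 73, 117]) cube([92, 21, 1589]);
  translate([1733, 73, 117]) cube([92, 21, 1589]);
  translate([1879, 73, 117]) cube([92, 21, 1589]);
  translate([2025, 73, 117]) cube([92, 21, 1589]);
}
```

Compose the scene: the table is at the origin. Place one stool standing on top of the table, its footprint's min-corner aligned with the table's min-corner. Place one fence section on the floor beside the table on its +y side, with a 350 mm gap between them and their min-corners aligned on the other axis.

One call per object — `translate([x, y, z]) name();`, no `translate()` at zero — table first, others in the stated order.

table();
translate([0, 0, 776]) stool();
translate([0, 965, 0]) fence_section();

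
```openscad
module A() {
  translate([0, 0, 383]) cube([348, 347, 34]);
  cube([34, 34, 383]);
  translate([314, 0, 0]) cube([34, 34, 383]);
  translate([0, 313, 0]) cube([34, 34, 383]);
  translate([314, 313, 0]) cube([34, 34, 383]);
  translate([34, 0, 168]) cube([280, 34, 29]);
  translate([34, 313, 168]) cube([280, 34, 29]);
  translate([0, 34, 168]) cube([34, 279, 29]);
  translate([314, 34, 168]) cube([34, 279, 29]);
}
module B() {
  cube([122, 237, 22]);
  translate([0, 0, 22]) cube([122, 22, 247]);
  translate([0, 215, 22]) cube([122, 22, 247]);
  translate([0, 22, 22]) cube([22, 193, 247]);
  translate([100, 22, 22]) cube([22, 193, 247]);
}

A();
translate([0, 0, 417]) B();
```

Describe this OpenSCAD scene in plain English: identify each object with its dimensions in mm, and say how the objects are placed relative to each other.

A is a simple wooden stool: a rectangular seat 348 mm (x) by 347 mm (y), 34 mm thick, top face at z = 417 mm, on four square legs, each 34×34 mm in cross-section. The legs rest on z = 0, each flush with a corner of the seat. Four stretchers, 34 mm wide and 29 mm tall, connect adjacent legs with their undersides at z = 168 mm, each running between the inner faces of the legs it joins and aligned with the legs' outer faces on the other axis.

B is an open storage box with external size 122×237×269 mm and wall thickness 22 mm (the base is also 22 mm thick). The base covers the whole footprint; the four walls stand on the base, with the y-facing walls full-width and the x-facing walls fitting between their inner faces.

The open box is on top of the stool.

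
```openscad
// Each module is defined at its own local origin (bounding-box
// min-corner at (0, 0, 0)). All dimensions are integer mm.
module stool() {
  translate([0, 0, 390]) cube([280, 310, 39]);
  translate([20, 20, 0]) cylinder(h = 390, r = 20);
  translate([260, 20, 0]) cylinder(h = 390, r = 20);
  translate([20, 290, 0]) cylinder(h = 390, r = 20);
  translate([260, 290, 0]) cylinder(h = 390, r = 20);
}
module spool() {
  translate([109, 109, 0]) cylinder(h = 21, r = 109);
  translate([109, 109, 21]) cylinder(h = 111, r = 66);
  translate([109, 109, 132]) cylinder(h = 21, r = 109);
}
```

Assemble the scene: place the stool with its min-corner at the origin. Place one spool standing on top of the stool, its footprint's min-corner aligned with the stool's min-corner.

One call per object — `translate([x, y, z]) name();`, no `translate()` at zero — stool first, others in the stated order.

stool();
translate([0, 0, 429]) spool();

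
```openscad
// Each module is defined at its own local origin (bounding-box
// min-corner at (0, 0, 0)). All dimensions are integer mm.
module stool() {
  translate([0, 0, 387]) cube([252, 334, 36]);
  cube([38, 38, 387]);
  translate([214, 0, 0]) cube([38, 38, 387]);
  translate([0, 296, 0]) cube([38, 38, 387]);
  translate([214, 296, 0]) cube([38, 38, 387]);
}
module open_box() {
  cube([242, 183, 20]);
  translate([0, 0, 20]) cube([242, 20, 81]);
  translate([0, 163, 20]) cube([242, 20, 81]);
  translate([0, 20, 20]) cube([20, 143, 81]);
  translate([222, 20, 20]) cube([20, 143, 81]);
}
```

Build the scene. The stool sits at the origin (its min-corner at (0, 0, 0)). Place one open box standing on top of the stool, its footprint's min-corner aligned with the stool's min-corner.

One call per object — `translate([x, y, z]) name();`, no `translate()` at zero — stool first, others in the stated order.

stool();
translate([0, 0, 423]) open_box();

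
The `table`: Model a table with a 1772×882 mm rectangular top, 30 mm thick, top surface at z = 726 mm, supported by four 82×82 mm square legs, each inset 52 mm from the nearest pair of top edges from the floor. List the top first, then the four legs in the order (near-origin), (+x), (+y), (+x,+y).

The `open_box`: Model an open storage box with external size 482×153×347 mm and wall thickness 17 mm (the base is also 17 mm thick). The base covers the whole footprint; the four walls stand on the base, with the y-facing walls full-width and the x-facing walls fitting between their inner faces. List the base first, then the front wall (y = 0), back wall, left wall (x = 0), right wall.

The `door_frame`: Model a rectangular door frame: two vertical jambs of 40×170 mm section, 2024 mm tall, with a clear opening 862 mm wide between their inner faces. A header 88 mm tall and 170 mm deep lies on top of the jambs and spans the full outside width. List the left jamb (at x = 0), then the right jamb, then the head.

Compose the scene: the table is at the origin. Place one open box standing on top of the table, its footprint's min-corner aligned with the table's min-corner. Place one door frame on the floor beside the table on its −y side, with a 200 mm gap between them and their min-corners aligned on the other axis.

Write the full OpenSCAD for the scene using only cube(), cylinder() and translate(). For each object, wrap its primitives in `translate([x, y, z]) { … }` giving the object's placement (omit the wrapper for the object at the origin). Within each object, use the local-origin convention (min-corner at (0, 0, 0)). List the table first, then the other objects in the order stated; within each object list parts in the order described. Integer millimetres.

translate([0, 0, 696]) cube([1772, 882, 30]);
translate([52, 52, 0]) cube([82, 82, 696]);
translate([1638, 52, 0]) cube([82, 82, 696]);
translate([52, 748, 0]) cube([82, 82, 696]);
translate([1638, 748, 0]) cube([82, 82, 696]);
translate([0, 0, 726]) {
  cube([482, 153, 17]);
  translate([0, 0, 17]) cube([482, 17, 330]);
  translate([0, 136, 17]) cube([482, 17, 330]);
  translate([0, 17, 17]) cube([17, 119, 330]);
  translate([465, 17, 17]) cube([17, 119, 330]);
}
translate([0, -370, 0]) {
  cube([40, 170, 2024]);
  translate([902, 0, 0]) cube([40, 170, 2024]);
  translate([0, 0, 2024]) cube([942, 170, 88]);
}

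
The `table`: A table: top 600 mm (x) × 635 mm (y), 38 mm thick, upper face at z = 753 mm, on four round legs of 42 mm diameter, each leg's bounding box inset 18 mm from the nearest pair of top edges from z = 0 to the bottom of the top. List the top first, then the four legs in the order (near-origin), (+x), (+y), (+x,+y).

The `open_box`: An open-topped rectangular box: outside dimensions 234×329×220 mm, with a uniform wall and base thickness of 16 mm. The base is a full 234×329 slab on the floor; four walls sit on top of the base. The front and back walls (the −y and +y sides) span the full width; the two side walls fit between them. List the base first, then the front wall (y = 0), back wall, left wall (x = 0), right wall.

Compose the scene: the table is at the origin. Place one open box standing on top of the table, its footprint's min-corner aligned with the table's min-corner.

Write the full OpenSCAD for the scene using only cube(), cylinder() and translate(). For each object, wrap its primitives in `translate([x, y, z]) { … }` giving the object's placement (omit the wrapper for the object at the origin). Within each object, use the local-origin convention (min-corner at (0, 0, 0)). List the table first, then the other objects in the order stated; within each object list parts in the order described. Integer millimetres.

translate([0, 0, 715]) cube([600, 635, 38]);
translate([39, 39, 0]) cylinder(h = 715, r = 21);
translate([561, 39, 0]) cylinder(h = 715, r = 21);
translate([39, 596, 0]) cylinder(h = 715, r = 21);
translate([561, 596, 0]) cylinder(h = 715, r = 21);
translate([0, 0, 753]) {
  cube([234, 329, 16]);
  translate([0, 0, 16]) cube([234, 16, 204]);
  translate([0, 313, 16]) cube([234, 16, 204]);
  translate([0, 16, 16]) cube([16, 297, 204]);
  translate([218, 16, 16]) cube([16, 297, 204]);
}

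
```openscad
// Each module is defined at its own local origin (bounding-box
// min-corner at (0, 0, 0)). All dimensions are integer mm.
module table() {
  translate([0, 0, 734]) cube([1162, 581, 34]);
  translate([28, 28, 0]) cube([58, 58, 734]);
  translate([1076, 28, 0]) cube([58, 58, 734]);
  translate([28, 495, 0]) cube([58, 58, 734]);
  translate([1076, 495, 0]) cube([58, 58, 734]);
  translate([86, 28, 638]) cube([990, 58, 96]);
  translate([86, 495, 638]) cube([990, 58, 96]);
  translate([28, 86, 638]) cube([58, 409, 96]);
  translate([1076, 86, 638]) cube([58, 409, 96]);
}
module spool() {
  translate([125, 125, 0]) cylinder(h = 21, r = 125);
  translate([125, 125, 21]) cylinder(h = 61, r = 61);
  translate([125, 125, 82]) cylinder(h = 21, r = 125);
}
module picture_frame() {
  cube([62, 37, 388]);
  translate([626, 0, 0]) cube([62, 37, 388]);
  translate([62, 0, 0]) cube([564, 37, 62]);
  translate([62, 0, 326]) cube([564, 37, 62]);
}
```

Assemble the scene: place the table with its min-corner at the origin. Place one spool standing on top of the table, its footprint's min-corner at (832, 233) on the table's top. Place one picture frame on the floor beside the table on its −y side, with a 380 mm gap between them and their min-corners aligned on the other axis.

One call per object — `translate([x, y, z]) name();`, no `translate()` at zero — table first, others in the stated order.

table();
translate([832, 233, 768]) spool();
translate([0, -417, 0]) picture_frame();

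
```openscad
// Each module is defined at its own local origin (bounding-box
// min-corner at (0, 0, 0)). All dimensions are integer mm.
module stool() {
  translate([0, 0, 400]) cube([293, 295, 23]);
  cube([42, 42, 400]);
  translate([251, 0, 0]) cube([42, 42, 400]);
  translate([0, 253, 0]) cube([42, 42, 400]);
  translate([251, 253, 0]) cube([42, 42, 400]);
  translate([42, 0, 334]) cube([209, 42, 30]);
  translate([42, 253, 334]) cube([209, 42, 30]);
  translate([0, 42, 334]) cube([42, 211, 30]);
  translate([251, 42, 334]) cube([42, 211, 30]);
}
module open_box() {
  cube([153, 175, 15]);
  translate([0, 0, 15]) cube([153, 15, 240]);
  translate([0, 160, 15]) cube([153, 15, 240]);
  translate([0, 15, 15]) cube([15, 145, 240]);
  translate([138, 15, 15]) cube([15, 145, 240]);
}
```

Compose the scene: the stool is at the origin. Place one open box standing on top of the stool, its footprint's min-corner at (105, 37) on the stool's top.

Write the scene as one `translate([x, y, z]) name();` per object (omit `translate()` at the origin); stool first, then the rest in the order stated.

stool();
translate([105, 37, 423]) open_box();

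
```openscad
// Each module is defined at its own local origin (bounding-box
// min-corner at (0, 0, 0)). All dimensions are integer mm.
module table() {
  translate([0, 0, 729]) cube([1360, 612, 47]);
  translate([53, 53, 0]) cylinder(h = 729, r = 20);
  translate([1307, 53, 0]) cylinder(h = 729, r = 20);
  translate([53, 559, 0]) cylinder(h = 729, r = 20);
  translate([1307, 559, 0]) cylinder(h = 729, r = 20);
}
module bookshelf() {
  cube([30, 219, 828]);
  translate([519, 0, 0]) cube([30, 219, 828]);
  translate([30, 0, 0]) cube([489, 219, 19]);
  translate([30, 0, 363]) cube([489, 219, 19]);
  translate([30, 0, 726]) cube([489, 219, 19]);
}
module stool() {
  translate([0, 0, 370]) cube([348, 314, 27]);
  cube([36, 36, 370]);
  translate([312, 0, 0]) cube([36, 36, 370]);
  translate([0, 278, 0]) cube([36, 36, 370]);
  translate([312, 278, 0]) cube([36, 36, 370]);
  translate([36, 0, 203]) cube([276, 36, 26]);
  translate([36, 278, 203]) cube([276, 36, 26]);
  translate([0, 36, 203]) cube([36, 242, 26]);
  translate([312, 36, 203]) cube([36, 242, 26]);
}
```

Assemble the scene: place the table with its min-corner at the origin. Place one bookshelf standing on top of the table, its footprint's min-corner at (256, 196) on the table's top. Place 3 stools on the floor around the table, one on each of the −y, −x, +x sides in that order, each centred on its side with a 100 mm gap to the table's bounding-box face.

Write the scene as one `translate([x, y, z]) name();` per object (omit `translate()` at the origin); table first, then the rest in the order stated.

table();
translate([256, 196, 776]) bookshelf();
translate([506, -414, 0]) stool();
translate([-448, 149, 0]) stool();
translate([1460, 149, 0]) stool();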